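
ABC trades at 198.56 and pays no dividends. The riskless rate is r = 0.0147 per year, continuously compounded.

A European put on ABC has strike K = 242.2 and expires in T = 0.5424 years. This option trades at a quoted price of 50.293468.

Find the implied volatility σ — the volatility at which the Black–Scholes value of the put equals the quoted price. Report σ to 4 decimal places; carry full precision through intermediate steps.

At σ = 0.3723 the Black–Scholes value reproduces the quote:
σ√T = 0.3723·√0.5424 = 0.274191
d₁ = (ln(S/K) + (r+σ²/2)T) / (σ√T) = (ln(198.56/242.2) + (0.0147+0.3723²/2)·0.5424) / 0.274191 = (-0.198673 + 0.045564) / 0.274191 = -0.558403
d₂ = d₁ − σ√T = -0.558403 − 0.274191 = -0.832594
e^{−rT} = 0.992058
N(−d₁) = 0.711715,  N(−d₂) = 0.797463
V = K·e^{−rT}·N(−d₂) − S·N(−d₁) = 191.611668 − 141.318199 = 50.293468 (matching the quote); vega is positive throughout, so no other σ reproduces this price

sigma = 0.3723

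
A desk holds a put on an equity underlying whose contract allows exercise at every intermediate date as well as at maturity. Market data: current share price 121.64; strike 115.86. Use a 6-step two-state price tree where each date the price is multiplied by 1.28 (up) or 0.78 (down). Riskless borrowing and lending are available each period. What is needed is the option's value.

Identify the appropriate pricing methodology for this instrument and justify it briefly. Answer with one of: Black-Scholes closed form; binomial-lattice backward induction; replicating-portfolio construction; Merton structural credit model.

Key observation: the defining feature is the embedded early-exercise option across 6 discrete dates on the spot-121.64 tree; pricing the strike-115.86 put means working backward with an exercise test at every node.

framework: binomial-lattice backward induction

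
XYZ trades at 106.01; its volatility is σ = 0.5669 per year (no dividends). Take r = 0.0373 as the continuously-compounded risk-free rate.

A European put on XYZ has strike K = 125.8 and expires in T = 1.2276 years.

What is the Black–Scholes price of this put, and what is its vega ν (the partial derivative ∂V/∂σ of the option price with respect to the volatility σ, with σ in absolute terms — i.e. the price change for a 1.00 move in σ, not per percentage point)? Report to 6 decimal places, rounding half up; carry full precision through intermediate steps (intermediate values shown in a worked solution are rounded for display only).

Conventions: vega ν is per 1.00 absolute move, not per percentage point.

price = 35.493393
ν = 46.552257

σ√T = 0.5669·√1.2276 = 0.628109
d₁ = (ln(S/K) + (r+σ²/2)T) / (σ√T) = (ln(106.01/125.8) + (0.0373+0.5669²/2)·1.2276) / 0.628109 = (-0.171160 + 0.243050) / 0.628109 = 0.114455
d₂ = d₁ − σ√T = 0.114455 − 0.628109 = -0.513654
e^{−rT} = 0.955243
N(−d₁) = 0.454439,  N(−d₂) = 0.696253
Put price V = K·e^{−rT}·N(−d₂) − S·N(−d₁) = 83.668443 − 48.175050 = 35.493393
φ(d₁) = (1/√(2π))·e^{−d₁²/2} = 0.396338
ν = S·φ(d₁)·√T = 46.552257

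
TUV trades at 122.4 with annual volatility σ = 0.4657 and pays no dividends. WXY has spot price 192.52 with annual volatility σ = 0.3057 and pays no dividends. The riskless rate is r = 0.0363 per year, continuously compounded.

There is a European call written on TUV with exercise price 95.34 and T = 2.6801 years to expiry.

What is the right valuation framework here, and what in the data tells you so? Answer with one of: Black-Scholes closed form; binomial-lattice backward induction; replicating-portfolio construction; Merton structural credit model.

Key observation: a European-exercise option on TUV struck at 95.34 — a GBM underlying with constant parameters — admits an analytic price: the data contain no early exercise, no discrete tree, no debt structure.

framework: Black-Scholes closed form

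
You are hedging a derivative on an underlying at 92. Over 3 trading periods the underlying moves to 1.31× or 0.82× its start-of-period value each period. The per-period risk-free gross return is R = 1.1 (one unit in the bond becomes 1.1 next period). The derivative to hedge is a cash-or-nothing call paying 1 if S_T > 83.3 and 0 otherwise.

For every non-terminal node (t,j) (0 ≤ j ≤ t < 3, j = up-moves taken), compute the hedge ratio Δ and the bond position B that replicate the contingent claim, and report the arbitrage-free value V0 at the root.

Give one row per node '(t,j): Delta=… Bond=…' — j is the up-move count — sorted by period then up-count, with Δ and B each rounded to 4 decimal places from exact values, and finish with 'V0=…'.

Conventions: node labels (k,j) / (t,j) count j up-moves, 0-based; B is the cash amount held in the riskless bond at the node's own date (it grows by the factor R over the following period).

(0,0): Delta=0.0090 Bond=-0.3705
(1,0): Delta=0.0141 Bond=-0.7903
(1,1): Delta=0.0066 Bond=-0.1205
(2,0): Delta=0.0000 Bond=0.0000
(2,1): Delta=0.0207 Bond=-1.5213
(2,2): Delta=0.0000 Bond=0.9091
V0=0.4556

Since d<R<u, set p* = (R−d)/(u−d) = 0.5714; price each node as the discounted p*-expectation of its children.
Terminal payoffs: V(3,0)=0.0000, V(3,1)=0.0000, V(3,2)=1.0000, V(3,3)=1.0000
(2,0): S=61.8608. Δ = (V_up−V_dn)/(S_up−S_dn) = (0.0000−0.0000)/(81.0376−50.7259) = 0.0000. V = [p*·0.0000 + (1−p*)·0.0000]/1.1 = 0.0000. B = V − Δ·S = 0.0000.
(2,1): S=98.8264. Δ = (V_up−V_dn)/(S_up−S_dn) = (1.0000−0.0000)/(129.4626−81.0376) = 0.0207. V = [p*·1.0000 + (1−p*)·0.0000]/1.1 = 0.5195. B = V − Δ·S = -1.5213.
(2,2): S=157.8812. Δ = (V_up−V_dn)/(S_up−S_dn) = (1.0000−1.0000)/(206.8244−129.4626) = 0.0000. V = [p*·1.0000 + (1−p*)·1.0000]/1.1 = 0.9091. B = V − Δ·S = 0.9091.
(1,0): S=75.4400. Δ = (V_up−V_dn)/(S_up−S_dn) = (0.5195−0.0000)/(98.8264−61.8608) = 0.0141. V = [p*·0.5195 + (1−p*)·0.0000]/1.1 = 0.2699. B = V − Δ·S = -0.7903.
(1,1): S=120.5200. Δ = (V_up−V_dn)/(S_up−S_dn) = (0.9091−0.5195)/(157.8812−98.8264) = 0.0066. V = [p*·0.9091 + (1−p*)·0.5195]/1.1 = 0.6747. B = V − Δ·S = -0.1205.
(0,0): S=92.0000. Δ = (V_up−V_dn)/(S_up−S_dn) = (0.6747−0.2699)/(120.5200−75.4400) = 0.0090. V = [p*·0.6747 + (1−p*)·0.2699]/1.1 = 0.4556. B = V − Δ·S = -0.3705.
Sanity check at the root: Δ(0,0)·S0 + B(0,0) reproduces V0 = 0.4556.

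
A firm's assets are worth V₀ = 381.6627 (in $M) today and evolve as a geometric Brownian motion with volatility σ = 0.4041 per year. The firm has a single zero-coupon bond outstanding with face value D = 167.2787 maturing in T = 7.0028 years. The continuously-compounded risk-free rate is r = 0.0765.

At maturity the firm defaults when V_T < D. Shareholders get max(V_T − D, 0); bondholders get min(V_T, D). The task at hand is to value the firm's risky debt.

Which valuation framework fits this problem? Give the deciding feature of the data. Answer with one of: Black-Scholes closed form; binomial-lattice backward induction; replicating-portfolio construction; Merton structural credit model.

framework: Merton structural credit model

Key observation: the asked-for credit quantity lives on the firm's capital structure — asset value, asset volatility, debt face 167.2787 — which is the structural model's domain.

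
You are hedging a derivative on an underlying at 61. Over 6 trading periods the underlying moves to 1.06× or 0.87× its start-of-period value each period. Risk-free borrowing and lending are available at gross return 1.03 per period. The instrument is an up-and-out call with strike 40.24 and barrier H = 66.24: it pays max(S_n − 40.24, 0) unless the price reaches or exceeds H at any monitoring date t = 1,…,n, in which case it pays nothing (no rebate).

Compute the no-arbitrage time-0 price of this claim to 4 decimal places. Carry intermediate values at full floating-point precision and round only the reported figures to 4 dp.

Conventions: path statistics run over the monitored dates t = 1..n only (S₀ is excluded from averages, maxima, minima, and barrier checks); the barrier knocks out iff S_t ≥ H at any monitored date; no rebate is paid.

price = 1.5661

Under the martingale measure an up-move has probability p* = 0.8421; value the claim as the probability-weighted average of per-path payoffs, discounted 6 periods at R = 1.03.
Enumerate all 2^6 = 64 price paths (U = up ×1.06, D = down ×0.87); each path with k up-moves has probability p*^k·(1−p*)^(6−k).
DDDDDD: M=53.0700, payoff=0.0000, prob=0.000015
UDDDDD: M=64.6600, payoff=0.0000, prob=0.000083
DUDDDD: M=56.2542, payoff=0.0000, prob=0.000083
UUDDDD: M=68.5396, payoff=0.0000, prob=0.000441
DDUDDD: M=53.0700, payoff=0.0000, prob=0.000083
UDUDDD: M=64.6600, payoff=0.0000, prob=0.000441
DUUDDD: M=59.6295, payoff=0.0000, prob=0.000441
UUUDDD: M=72.6520, payoff=0.0000, prob=0.002351
DDDUDD: M=53.0700, payoff=0.0000, prob=0.000083
UDDUDD: M=64.6600, payoff=0.0000, prob=0.000441
DUDUDD: M=56.2542, payoff=0.0000, prob=0.000441
UUDUDD: M=68.5396, payoff=0.0000, prob=0.002351
DDUUDD: M=53.0700, payoff=0.0000, prob=0.000441
UDUUDD: M=64.6600, payoff=7.6015, prob=0.002351
DUUUDD: M=63.2072, payoff=7.6015, prob=0.002351
UUUUDD: M=77.0111, payoff=0.0000, prob=0.012537
DDDDUD: M=53.0700, payoff=0.0000, prob=0.000083
UDDDUD: M=64.6600, payoff=0.0000, prob=0.000441
DUDDUD: M=56.2542, payoff=0.0000, prob=0.000441
UUDDUD: M=68.5396, payoff=0.0000, prob=0.002351
DDUDUD: M=53.0700, payoff=0.0000, prob=0.000441
UDUDUD: M=64.6600, payoff=7.6015, prob=0.002351
DUUDUD: M=59.6295, payoff=7.6015, prob=0.002351
UUUDUD: M=72.6520, payoff=0.0000, prob=0.012537
DDDUUD: M=53.0700, payoff=0.0000, prob=0.000441
UDDUUD: M=64.6600, payoff=7.6015, prob=0.002351
DUDUUD: M=56.2542, payoff=7.6015, prob=0.002351
UUDUUD: M=68.5396, payoff=0.0000, prob=0.012537
DDUUUD: M=54.9903, payoff=7.6015, prob=0.002351
UDUUUD: M=66.9997, payoff=0.0000, prob=0.012537
DUUUUD: M=66.9997, payoff=0.0000, prob=0.012537
UUUUUD: M=81.6318, payoff=0.0000, prob=0.066865
DDDDDU: M=53.0700, payoff=0.0000, prob=0.000083
UDDDDU: M=64.6600, payoff=0.0000, prob=0.000441
DUDDDU: M=56.2542, payoff=0.0000, prob=0.000441
UUDDDU: M=68.5396, payoff=0.0000, prob=0.002351
DDUDDU: M=53.0700, payoff=0.0000, prob=0.000441
UDUDDU: M=64.6600, payoff=7.6015, prob=0.002351
DUUDDU: M=59.6295, payoff=7.6015, prob=0.002351
UUUDDU: M=72.6520, payoff=0.0000, prob=0.012537
DDDUDU: M=53.0700, payoff=0.0000, prob=0.000441
UDDUDU: M=64.6600, payoff=7.6015, prob=0.002351
DUDUDU: M=56.2542, payoff=7.6015, prob=0.002351
UUDUDU: M=68.5396, payoff=0.0000, prob=0.012537
DDUUDU: M=53.0700, payoff=7.6015, prob=0.002351
UDUUDU: M=64.6600, payoff=18.0497, prob=0.012537
DUUUDU: M=63.2072, payoff=18.0497, prob=0.012537
UUUUDU: M=77.0111, payoff=0.0000, prob=0.066865
DDDDUU: M=53.0700, payoff=0.0000, prob=0.000441
UDDDUU: M=64.6600, payoff=7.6015, prob=0.002351
DUDDUU: M=56.2542, payoff=7.6015, prob=0.002351
UUDDUU: M=68.5396, payoff=0.0000, prob=0.012537
DDUDUU: M=53.0700, payoff=7.6015, prob=0.002351
UDUDUU: M=64.6600, payoff=18.0497, prob=0.012537
DUUDUU: M=59.6295, payoff=18.0497, prob=0.012537
UUUDUU: M=72.6520, payoff=0.0000, prob=0.066865
DDDUUU: M=53.0700, payoff=7.6015, prob=0.002351
UDDUUU: M=64.6600, payoff=18.0497, prob=0.012537
DUDUUU: M=58.2897, payoff=18.0497, prob=0.012537
UUDUUU: M=71.0196, payoff=0.0000, prob=0.066865
DDUUUU: M=58.2897, payoff=18.0497, prob=0.012537
UDUUUU: M=71.0196, payoff=0.0000, prob=0.066865
DUUUUU: M=71.0196, payoff=0.0000, prob=0.066865
UUUUUU: M=86.5297, payoff=0.0000, prob=0.356614
Price = Σ prob·payoff / R^6 = 1.869956 / 1.194052 = 1.5661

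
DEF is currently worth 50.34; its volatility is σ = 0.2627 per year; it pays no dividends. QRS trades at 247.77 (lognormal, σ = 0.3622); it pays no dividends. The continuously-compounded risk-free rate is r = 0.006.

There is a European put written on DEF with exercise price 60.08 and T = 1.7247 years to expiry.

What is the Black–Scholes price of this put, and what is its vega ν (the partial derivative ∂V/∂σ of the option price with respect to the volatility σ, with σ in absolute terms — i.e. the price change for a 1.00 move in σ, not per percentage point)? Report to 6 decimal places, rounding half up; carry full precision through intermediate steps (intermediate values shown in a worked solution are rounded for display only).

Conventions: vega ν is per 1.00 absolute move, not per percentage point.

price = 12.928044
ν = 25.135404

σ√T = 0.2627·√1.7247 = 0.344998
d₁ = (ln(S/K) + (r+σ²/2)T) / (σ√T) = (ln(50.34/60.08) + (0.006+0.2627²/2)·1.7247) / 0.344998 = (-0.176877 + 0.069860) / 0.344998 = -0.310196
d₂ = d₁ − σ√T = -0.310196 − 0.344998 = -0.655194
e^{−rT} = 0.989705
N(−d₁) = 0.621794,  N(−d₂) = 0.743829
Put price V = K·e^{−rT}·N(−d₂) − S·N(−d₁) = 44.229149 − 31.301105 = 12.928044
φ(d₁) = (1/√(2π))·e^{−d₁²/2} = 0.380203
ν = S·φ(d₁)·√T = 25.135404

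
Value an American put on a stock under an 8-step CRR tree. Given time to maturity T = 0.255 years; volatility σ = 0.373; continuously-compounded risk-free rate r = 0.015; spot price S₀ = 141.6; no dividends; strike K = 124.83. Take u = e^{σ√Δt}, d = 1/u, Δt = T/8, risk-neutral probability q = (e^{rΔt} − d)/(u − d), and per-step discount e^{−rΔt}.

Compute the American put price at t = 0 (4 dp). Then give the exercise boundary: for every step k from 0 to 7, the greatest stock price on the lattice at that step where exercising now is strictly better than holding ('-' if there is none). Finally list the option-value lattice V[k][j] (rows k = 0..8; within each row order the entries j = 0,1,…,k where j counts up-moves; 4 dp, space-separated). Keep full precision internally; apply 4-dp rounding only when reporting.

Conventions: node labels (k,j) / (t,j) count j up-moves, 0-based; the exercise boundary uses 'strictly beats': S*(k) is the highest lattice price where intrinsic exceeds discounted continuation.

Δt=0.03188, u=1.06886, d=0.93558, q=0.48695, disc=e^(-rΔt)=0.99952
k=8 terminal: V=max(K-S,0) → 41.7125 29.8712 16.3429 0.8874 0.0000 0.0000 0.0000 0.0000 0.0000
k=7: j=0 S=88.8411 intr=35.9889 cont=35.9292 V=35.9889[EX]; j=1 S=101.4978 intr=23.3322 cont=23.2725 V=23.3322[EX]; j=2 S=115.9576 intr=8.8724 cont=8.8127 V=8.8724[EX]; j=3 S=132.4774 intr=0.0000 cont=0.4551 V=0.4551[hold]; j=4 S=151.3508 intr=0.0000 cont=0.0000 V=0.0000[hold]; j=5 S=172.9128 intr=0.0000 cont=0.0000 V=0.0000[hold]; j=6 S=197.5468 intr=0.0000 cont=0.0000 V=0.0000[hold]; j=7 S=225.6901 intr=0.0000 cont=0.0000 V=0.0000[hold]  S*(7)=115.9576
k=6: j=0 S=94.9588 intr=29.8712 cont=29.8115 V=29.8712[EX]; j=1 S=108.4871 intr=16.3429 cont=16.2833 V=16.3429[EX]; j=2 S=123.9426 intr=0.8874 cont=4.7713 V=4.7713[hold]; j=3 S=141.6000 intr=0.0000 cont=0.2334 V=0.2334[hold]; j=4 S=161.7730 intr=0.0000 cont=0.0000 V=0.0000[hold]; j=5 S=184.8198 intr=0.0000 cont=0.0000 V=0.0000[hold]; j=6 S=211.1501 intr=0.0000 cont=0.0000 V=0.0000[hold]  S*(6)=108.4871
k=5: j=0 S=101.4978 intr=23.3322 cont=23.2725 V=23.3322[EX]; j=1 S=115.9576 intr=8.8724 cont=10.7031 V=10.7031[hold]; j=2 S=132.4774 intr=0.0000 cont=2.5604 V=2.5604[hold]; j=3 S=151.3508 intr=0.0000 cont=0.1197 V=0.1197[hold]; j=4 S=172.9128 intr=0.0000 cont=0.0000 V=0.0000[hold]; j=5 S=197.5468 intr=0.0000 cont=0.0000 V=0.0000[hold]  S*(5)=101.4978
k=4: j=0 S=108.4871 intr=16.3429 cont=17.1743 V=17.1743[hold]; j=1 S=123.9426 intr=0.8874 cont=6.7348 V=6.7348[hold]; j=2 S=141.6000 intr=0.0000 cont=1.3712 V=1.3712[hold]; j=3 S=161.7730 intr=0.0000 cont=0.0614 V=0.0614[hold]; j=4 S=184.8198 intr=0.0000 cont=0.0000 V=0.0000[hold]  S*(4)=-
k=3: j=0 S=115.9576 intr=8.8724 cont=12.0850 V=12.0850[hold]; j=1 S=132.4774 intr=0.0000 cont=4.1211 V=4.1211[hold]; j=2 S=151.3508 intr=0.0000 cont=0.7330 V=0.7330[hold]; j=3 S=172.9128 intr=0.0000 cont=0.0315 V=0.0315[hold]  S*(3)=-
k=2: j=0 S=123.9426 intr=0.8874 cont=8.2031 V=8.2031[hold]; j=1 S=141.6000 intr=0.0000 cont=2.4701 V=2.4701[hold]; j=2 S=161.7730 intr=0.0000 cont=0.3912 V=0.3912[hold]  S*(2)=-
k=1: j=0 S=132.4774 intr=0.0000 cont=5.4088 V=5.4088[hold]; j=1 S=151.3508 intr=0.0000 cont=1.4571 V=1.4571[hold]  S*(1)=-
k=0: j=0 S=141.6000 intr=0.0000 cont=3.4829 V=3.4829[hold]  S*(0)=-

price = 3.4829
boundary = - - - - - 101.4978 108.4871 115.9576
tree:
3.4829
5.4088 1.4571
8.2031 2.4701 0.3912
12.0850 4.1211 0.7330 0.0315
17.1743 6.7348 1.3712 0.0614 0.0000
23.3322 10.7031 2.5604 0.1197 0.0000 0.0000
29.8712 16.3429 4.7713 0.2334 0.0000 0.0000 0.0000
35.9889 23.3322 8.8724 0.4551 0.0000 0.0000 0.0000 0.0000
41.7125 29.8712 16.3429 0.8874 0.0000 0.0000 0.0000 0.0000 0.0000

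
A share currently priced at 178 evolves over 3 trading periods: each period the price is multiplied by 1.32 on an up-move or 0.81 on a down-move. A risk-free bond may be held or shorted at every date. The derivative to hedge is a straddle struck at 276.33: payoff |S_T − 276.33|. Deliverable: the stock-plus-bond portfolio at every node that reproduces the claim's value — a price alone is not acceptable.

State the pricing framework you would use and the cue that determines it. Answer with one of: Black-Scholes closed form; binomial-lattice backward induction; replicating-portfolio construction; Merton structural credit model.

framework: replicating-portfolio construction

Key observation: a price alone would not answer the question — the per-node share/bond construction on the spot-178, 1.32/0.81 tree is required, and only the replicating-portfolio method yields it.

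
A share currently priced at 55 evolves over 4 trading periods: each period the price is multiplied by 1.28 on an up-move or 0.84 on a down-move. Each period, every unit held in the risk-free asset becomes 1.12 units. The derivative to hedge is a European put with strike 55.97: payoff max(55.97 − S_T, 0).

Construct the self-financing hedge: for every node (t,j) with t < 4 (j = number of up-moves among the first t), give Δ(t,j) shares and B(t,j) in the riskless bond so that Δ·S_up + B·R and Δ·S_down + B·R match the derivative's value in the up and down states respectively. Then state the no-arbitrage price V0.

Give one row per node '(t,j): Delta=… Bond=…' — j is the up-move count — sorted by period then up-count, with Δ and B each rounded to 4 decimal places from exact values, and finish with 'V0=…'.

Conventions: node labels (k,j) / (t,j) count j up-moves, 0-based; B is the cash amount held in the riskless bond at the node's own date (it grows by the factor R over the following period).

Risk-neutral probability p* = (R−d)/(u−d) = (1.12−0.84)/(1.28−0.84) = 0.6364.
Terminal payoffs: V(4,0)=28.5871, V(4,1)=14.2436, V(4,2)=0.0000, V(4,3)=0.0000, V(4,4)=0.0000
  t=3,j=0: stock 32.5987 → up 41.7264 (V=14.2436), down 27.3829 (V=28.5871). Price 17.3745; hedge Δ=-1.0000, bond B=49.9732.
  t=3,j=1: stock 49.6742 → up 63.5830 (V=0.0000), down 41.7264 (V=14.2436). Price 4.6246; hedge Δ=-0.6517, bond B=36.9965.
  t=3,j=2: stock 75.6941 → up 96.8884 (V=0.0000), down 63.5830 (V=0.0000). Price 0.0000; hedge Δ=0.0000, bond B=0.0000.
  t=3,j=3: stock 115.3434 → up 147.6395 (V=0.0000), down 96.8884 (V=0.0000). Price 0.0000; hedge Δ=0.0000, bond B=0.0000.
  t=2,j=0: stock 38.8080 → up 49.6742 (V=4.6246), down 32.5987 (V=17.3745). Price 8.2687; hedge Δ=-0.7467, bond B=37.2458.
  t=2,j=1: stock 59.1360 → up 75.6941 (V=0.0000), down 49.6742 (V=4.6246). Price 1.5015; hedge Δ=-0.1777, bond B=12.0118.
  t=2,j=2: stock 90.1120 → up 115.3434 (V=0.0000), down 75.6941 (V=0.0000). Price 0.0000; hedge Δ=0.0000, bond B=0.0000.
  t=1,j=0: stock 46.2000 → up 59.1360 (V=1.5015), down 38.8080 (V=8.2687). Price 3.5377; hedge Δ=-0.3329, bond B=18.9177.
  t=1,j=1: stock 70.4000 → up 90.1120 (V=0.0000), down 59.1360 (V=1.5015). Price 0.4875; hedge Δ=-0.0485, bond B=3.8999.
  t=0,j=0: stock 55.0000 → up 70.4000 (V=0.4875), down 46.2000 (V=3.5377). Price 1.4256; hedge Δ=-0.1260, bond B=8.3580.
As a check, the time-0 holding Δ(0,0)·S0 + B(0,0) comes to 1.4256 — exactly V0.

(0,0): Delta=-0.1260 Bond=8.3580
(1,0): Delta=-0.3329 Bond=18.9177
(1,1): Delta=-0.0485 Bond=3.8999
(2,0): Delta=-0.7467 Bond=37.2458
(2,1): Delta=-0.1777 Bond=12.0118
(2,2): Delta=0.0000 Bond=0.0000
(3,0): Delta=-1.0000 Bond=49.9732
(3,1): Delta=-0.6517 Bond=36.9965
(3,2): Delta=0.0000 Bond=0.0000
(3,3): Delta=0.0000 Bond=0.0000
V0=1.4256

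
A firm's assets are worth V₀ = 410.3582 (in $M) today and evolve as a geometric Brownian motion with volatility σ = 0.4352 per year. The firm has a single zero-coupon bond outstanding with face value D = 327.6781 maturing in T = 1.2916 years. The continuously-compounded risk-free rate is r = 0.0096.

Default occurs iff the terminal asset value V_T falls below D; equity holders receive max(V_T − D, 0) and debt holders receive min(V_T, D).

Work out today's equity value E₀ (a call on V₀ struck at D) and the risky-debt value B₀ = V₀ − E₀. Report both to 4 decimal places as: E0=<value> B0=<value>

Equity is a call on the firm's assets struck at D = 327.6781:
d₁ = [ln(V₀/D) + (r + σ²/2)T] / (σ√T)
   = [ln(410.3582/327.6781) + (0.0096 + 0.5·0.4352²)·1.2916] / (0.4352·√1.2916)
   = [0.224999 + 0.134713] / 0.494599 = 0.727281
d₂ = d₁ − σ√T = 0.727281 − 0.494599 = 0.232682
N(d₁) = 0.766473,  N(d₂) = 0.591996,  e^(−rT) = 0.987677
E₀ = V₀·N(d₁) − D·e^(−rT)·N(d₂)
   = 410.3582·0.766473 − 327.6781·0.987677·0.591996 = 122.934828
B₀ = V₀ − E₀ = 410.3582 − 122.934828 = 287.423372

E0=122.9348 B0=287.4234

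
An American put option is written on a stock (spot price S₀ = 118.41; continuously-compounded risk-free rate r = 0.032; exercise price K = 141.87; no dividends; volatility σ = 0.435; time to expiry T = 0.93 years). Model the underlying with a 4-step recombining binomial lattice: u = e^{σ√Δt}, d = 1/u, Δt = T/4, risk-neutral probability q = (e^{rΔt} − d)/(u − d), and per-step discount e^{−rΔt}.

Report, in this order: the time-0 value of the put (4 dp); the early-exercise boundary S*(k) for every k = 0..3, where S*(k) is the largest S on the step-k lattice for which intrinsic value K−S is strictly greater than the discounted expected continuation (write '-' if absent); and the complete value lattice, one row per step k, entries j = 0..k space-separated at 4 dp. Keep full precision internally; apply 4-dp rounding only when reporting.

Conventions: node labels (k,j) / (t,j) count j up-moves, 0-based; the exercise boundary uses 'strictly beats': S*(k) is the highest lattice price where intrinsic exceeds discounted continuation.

Δt=0.23250  u=1.23337  d=0.81079  q=0.46543  discount=0.99259
step 4 (expiry): payoffs max(K−S,0) = 90.6999 64.0301 23.4600 0.0000 0.0000
step 3: (k=3,j=0): S=63.1116, K−S=78.7584, hold=77.7068 ⇒ V=78.7584 exercise | (k=3,j=1): S=96.0053, K−S=45.8647, hold=44.8131 ⇒ V=45.8647 exercise | (k=3,j=2): S=146.0432, K−S=0.0000, hold=12.4482 ⇒ V=12.4482 continue | (k=3,j=3): S=222.1608, K−S=0.0000, hold=0.0000 ⇒ V=0.0000 continue  boundary S*=96.0053
step 2: (k=2,j=0): S=77.8399, K−S=64.0301, hold=62.9785 ⇒ V=64.0301 exercise | (k=2,j=1): S=118.4100, K−S=23.4600, hold=30.0871 ⇒ V=30.0871 continue | (k=2,j=2): S=180.1252, K−S=0.0000, hold=6.6051 ⇒ V=6.6051 continue  boundary S*=77.8399
step 1: (k=1,j=0): S=96.0053, K−S=45.8647, hold=47.8746 ⇒ V=47.8746 continue | (k=1,j=1): S=146.0432, K−S=0.0000, hold=19.0160 ⇒ V=19.0160 continue  boundary S*=-
step 0: (k=0,j=0): S=118.4100, K−S=23.4600, hold=34.1878 ⇒ V=34.1878 continue  boundary S*=-

price = 34.1878
boundary = - - 77.8399 96.0053
tree:
34.1878
47.8746 19.0160
64.0301 30.0871 6.6051
78.7584 45.8647 12.4482 0.0000
90.6999 64.0301 23.4600 0.0000 0.0000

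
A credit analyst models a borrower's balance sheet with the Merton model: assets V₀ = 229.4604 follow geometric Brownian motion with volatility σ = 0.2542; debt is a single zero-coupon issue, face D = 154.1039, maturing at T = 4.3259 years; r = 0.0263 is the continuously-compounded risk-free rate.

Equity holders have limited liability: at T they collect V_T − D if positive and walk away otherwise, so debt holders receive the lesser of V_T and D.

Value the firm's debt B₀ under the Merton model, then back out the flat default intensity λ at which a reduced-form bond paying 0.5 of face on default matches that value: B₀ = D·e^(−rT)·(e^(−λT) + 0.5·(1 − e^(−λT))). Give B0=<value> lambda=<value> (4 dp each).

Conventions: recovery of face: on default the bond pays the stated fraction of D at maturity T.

B0=129.4008 lambda=0.0291

Work the structural quantities from V₀ = 229.4604 against face 154.1039:
d₁ = [ln(V₀/D) + (r + σ²/2)T] / (σ√T)
   = [ln(229.4604/154.1039) + (0.0263 + 0.5·0.2542²)·4.3259] / (0.2542·√4.3259)
   = [0.398103 + 0.253536] / 0.528705 = 1.232519
d₂ = d₁ − σ√T = 1.232519 − 0.528705 = 0.703813
N(d₁) = 0.891122,  N(d₂) = 0.759225,  e^(−rT) = 0.892462
E₀ = V₀·N(d₁) − D·e^(−rT)·N(d₂)
   = 229.4604·0.891122 − 154.1039·0.892462·0.759225 = 100.059562
B₀ = V₀ − E₀ = 229.4604 − 100.059562 = 129.400838
e^(−λT) = (B₀·e^(rT)/D − 0.5)/(1 − 0.5) = (129.4008·1.120496/154.1039 − 0.5)/0.5 = 0.88175691
λ = −ln(0.88175691)/4.3259 = 0.029090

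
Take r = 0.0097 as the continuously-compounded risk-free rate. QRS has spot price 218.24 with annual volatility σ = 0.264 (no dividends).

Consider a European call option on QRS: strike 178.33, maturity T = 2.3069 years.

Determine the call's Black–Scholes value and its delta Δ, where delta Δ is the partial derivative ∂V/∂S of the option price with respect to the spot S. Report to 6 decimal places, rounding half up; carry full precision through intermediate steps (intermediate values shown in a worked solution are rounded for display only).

σ√T = 0.264·√2.3069 = 0.400976
d₁ = (ln(S/K) + (r+σ²/2)T) / (σ√T) = (ln(218.24/178.33) + (0.0097+0.264²/2)·2.3069) / 0.400976 = (0.201960 + 0.102768) / 0.400976 = 0.759964
d₂ = d₁ − σ√T = 0.759964 − 0.400976 = 0.358988
e^{−rT} = 0.977872
N(d₁) = 0.776362,  N(d₂) = 0.640198
Call price V = S·N(d₁) − K·e^{−rT}·N(d₂) = 169.433250 − 111.640201 = 57.793049
Δ = N(d₁) = 0.776362

price = 57.793049
Δ = 0.776362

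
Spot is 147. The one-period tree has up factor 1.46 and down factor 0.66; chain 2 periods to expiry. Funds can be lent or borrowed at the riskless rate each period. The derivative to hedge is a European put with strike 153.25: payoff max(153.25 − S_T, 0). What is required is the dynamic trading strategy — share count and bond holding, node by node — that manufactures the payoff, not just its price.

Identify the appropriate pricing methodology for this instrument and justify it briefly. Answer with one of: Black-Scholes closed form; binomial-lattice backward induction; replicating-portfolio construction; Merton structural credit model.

Key observation: since the answer must list Δ and B at each node of the 1.46/0.66 lattice on 147, the replicating-portfolio method — solving the two-state system at every node — is the one that applies.

framework: replicating-portfolio construction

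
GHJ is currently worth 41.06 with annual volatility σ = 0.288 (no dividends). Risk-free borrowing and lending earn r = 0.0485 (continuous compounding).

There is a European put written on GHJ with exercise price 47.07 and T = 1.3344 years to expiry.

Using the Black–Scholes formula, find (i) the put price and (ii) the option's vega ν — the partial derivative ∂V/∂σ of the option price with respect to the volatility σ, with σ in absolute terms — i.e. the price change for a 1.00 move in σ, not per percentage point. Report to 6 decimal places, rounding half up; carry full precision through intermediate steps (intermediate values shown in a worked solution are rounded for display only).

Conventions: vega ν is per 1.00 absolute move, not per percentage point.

price = 7.286373
ν = 18.898839

σ√T = 0.288·√1.3344 = 0.332687
d₁ = (ln(S/K) + (r+σ²/2)T) / (σ√T) = (ln(41.06/47.07) + (0.0485+0.288²/2)·1.3344) / 0.332687 = (-0.136601 + 0.120059) / 0.332687 = -0.049725
d₂ = d₁ − σ√T = -0.049725 − 0.332687 = -0.382412
e^{−rT} = 0.937331
N(−d₁) = 0.519829,  N(−d₂) = 0.648922
Put price V = K·e^{−rT}·N(−d₂) − S·N(−d₁) = 28.630559 − 21.344186 = 7.286373
φ(d₁) = (1/√(2π))·e^{−d₁²/2} = 0.398449
ν = S·φ(d₁)·√T = 18.898839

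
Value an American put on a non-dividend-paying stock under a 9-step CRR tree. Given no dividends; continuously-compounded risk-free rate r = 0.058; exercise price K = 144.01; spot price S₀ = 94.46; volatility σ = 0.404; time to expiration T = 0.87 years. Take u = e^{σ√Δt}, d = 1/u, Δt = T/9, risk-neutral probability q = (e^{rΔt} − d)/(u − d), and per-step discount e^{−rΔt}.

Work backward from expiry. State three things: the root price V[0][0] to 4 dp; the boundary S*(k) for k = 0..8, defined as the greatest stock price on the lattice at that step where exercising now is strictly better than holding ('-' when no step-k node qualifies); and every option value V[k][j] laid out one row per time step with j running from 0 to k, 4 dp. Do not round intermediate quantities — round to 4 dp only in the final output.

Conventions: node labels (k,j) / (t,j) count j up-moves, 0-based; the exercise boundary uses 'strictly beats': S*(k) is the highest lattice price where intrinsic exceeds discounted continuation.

Δt=0.09667, u=1.13384, d=0.88196, q=0.49096, disc=e^(-rΔt)=0.99441
k=9 terminal: V=max(K-S,0) → 113.5109 104.8006 93.6029 79.2071 60.7001 36.9076 6.3203 0.0000 0.0000 0.0000
k=8: j=0 S=34.5811 intr=109.4289 cont=108.6238 V=109.4289[EX]; j=1 S=44.4571 intr=99.5529 cont=98.7478 V=99.5529[EX]; j=2 S=57.1536 intr=86.8564 cont=86.0513 V=86.8564[EX]; j=3 S=73.4760 intr=70.5340 cont=69.7288 V=70.5340[EX]; j=4 S=94.4600 intr=49.5500 cont=48.7448 V=49.5500[EX]; j=5 S=121.4368 intr=22.5732 cont=21.7681 V=22.5732[EX]; j=6 S=156.1179 intr=0.0000 cont=3.1993 V=3.1993[hold]; j=7 S=200.7035 intr=0.0000 cont=0.0000 V=0.0000[hold]; j=8 S=258.0223 intr=0.0000 cont=0.0000 V=0.0000[hold]  S*(8)=121.4368
k=7: j=0 S=39.2094 intr=104.8006 cont=103.9955 V=104.8006[EX]; j=1 S=50.4071 intr=93.6029 cont=92.7977 V=93.6029[EX]; j=2 S=64.8029 intr=79.2071 cont=78.4019 V=79.2071[EX]; j=3 S=83.3099 intr=60.7001 cont=59.8949 V=60.7001[EX]; j=4 S=107.1024 intr=36.9076 cont=36.1025 V=36.9076[EX]; j=5 S=137.6897 intr=6.3203 cont=12.9883 V=12.9883[hold]; j=6 S=177.0124 intr=0.0000 cont=1.6195 V=1.6195[hold]; j=7 S=227.5653 intr=0.0000 cont=0.0000 V=0.0000[hold]  S*(7)=107.1024
k=6: j=0 S=44.4571 intr=99.5529 cont=98.7478 V=99.5529[EX]; j=1 S=57.1536 intr=86.8564 cont=86.0513 V=86.8564[EX]; j=2 S=73.4760 intr=70.5340 cont=69.7288 V=70.5340[EX]; j=3 S=94.4600 intr=49.5500 cont=48.7448 V=49.5500[EX]; j=4 S=121.4368 intr=22.5732 cont=25.0235 V=25.0235[hold]; j=5 S=156.1179 intr=0.0000 cont=7.3653 V=7.3653[hold]; j=6 S=200.7035 intr=0.0000 cont=0.8198 V=0.8198[hold]  S*(6)=94.4600
k=5: j=0 S=50.4071 intr=93.6029 cont=92.7977 V=93.6029[EX]; j=1 S=64.8029 intr=79.2071 cont=78.4019 V=79.2071[EX]; j=2 S=83.3099 intr=60.7001 cont=59.8949 V=60.7001[EX]; j=3 S=107.1024 intr=36.9076 cont=37.2987 V=37.2987[hold]; j=4 S=137.6897 intr=6.3203 cont=16.2626 V=16.2626[hold]; j=5 S=177.0124 intr=0.0000 cont=4.1285 V=4.1285[hold]  S*(5)=83.3099
k=4: j=0 S=57.1536 intr=86.8564 cont=86.0513 V=86.8564[EX]; j=1 S=73.4760 intr=70.5340 cont=69.7288 V=70.5340[EX]; j=2 S=94.4600 intr=49.5500 cont=48.9358 V=49.5500[EX]; j=3 S=121.4368 intr=22.5732 cont=26.8200 V=26.8200[hold]; j=4 S=156.1179 intr=0.0000 cont=10.2476 V=10.2476[hold]  S*(4)=94.4600
k=3: j=0 S=64.8029 intr=79.2071 cont=78.4019 V=79.2071[EX]; j=1 S=83.3099 intr=60.7001 cont=59.8949 V=60.7001[EX]; j=2 S=107.1024 intr=36.9076 cont=38.1758 V=38.1758[hold]; j=3 S=137.6897 intr=6.3203 cont=18.5791 V=18.5791[hold]  S*(3)=83.3099
k=2: j=0 S=73.4760 intr=70.5340 cont=69.7288 V=70.5340[EX]; j=1 S=94.4600 intr=49.5500 cont=49.3640 V=49.5500[EX]; j=2 S=121.4368 intr=22.5732 cont=28.3950 V=28.3950[hold]  S*(2)=94.4600
k=1: j=0 S=83.3099 intr=60.7001 cont=59.8949 V=60.7001[EX]; j=1 S=107.1024 intr=36.9076 cont=38.9447 V=38.9447[hold]  S*(1)=83.3099
k=0: j=0 S=94.4600 intr=49.5500 cont=49.7394 V=49.7394[hold]  S*(0)=-

price = 49.7394
boundary = - 83.3099 94.4600 83.3099 94.4600 83.3099 94.4600 107.1024 121.4368
tree:
49.7394
60.7001 38.9447
70.5340 49.5500 28.3950
79.2071 60.7001 38.1758 18.5791
86.8564 70.5340 49.5500 26.8200 10.2476
93.6029 79.2071 60.7001 37.2987 16.2626 4.1285
99.5529 86.8564 70.5340 49.5500 25.0235 7.3653 0.8198
104.8006 93.6029 79.2071 60.7001 36.9076 12.9883 1.6195 0.0000
109.4289 99.5529 86.8564 70.5340 49.5500 22.5732 3.1993 0.0000 0.0000
113.5109 104.8006 93.6029 79.2071 60.7001 36.9076 6.3203 0.0000 0.0000 0.0000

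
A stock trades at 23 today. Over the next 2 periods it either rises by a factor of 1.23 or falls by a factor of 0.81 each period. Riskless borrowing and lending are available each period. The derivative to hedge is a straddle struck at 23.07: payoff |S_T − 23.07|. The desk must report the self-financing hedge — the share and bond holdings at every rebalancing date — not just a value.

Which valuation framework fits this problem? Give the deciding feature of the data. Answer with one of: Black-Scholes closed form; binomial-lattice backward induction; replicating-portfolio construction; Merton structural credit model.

framework: replicating-portfolio construction

Key observation: what is demanded is not a single number but the (Δ, B) position at each node of the 1.23/0.81 tree starting at 23; constructing those positions is the replicating-portfolio method.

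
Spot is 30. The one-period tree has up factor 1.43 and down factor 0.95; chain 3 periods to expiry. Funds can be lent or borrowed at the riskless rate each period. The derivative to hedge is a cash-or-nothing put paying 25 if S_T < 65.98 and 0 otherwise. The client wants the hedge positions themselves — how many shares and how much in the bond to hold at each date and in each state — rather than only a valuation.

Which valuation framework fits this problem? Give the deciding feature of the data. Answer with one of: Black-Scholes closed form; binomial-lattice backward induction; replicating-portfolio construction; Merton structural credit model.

framework: replicating-portfolio construction

Key observation: the deliverable is the dynamic trading strategy on the 3-step tree (spot 30, moves 1.43 and 0.95), so the valuation must go through the node-by-node replicating-portfolio solve.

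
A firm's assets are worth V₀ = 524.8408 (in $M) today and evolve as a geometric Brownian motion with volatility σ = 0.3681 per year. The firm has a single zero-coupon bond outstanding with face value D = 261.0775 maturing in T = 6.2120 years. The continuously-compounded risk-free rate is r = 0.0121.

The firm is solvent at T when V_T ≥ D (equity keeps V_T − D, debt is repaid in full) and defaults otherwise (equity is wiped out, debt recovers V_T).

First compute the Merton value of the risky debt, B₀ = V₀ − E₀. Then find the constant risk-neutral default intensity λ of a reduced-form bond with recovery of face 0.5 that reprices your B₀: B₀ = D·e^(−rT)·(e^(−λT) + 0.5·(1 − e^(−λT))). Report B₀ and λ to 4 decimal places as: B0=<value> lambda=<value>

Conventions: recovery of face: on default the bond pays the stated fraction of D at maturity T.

B0=207.9686 lambda=0.0534

Apply the equity-as-call identities (strike 261.0775, horizon 6.2120 years):
d₁ = [ln(V₀/D) + (r + σ²/2)T] / (σ√T)
   = [ln(524.8408/261.0775) + (0.0121 + 0.5·0.3681²)·6.2120] / (0.3681·√6.2120)
   = [0.698278 + 0.496021] / 0.917448 = 1.301761
d₂ = d₁ − σ√T = 1.301761 − 0.917448 = 0.384313
N(d₁) = 0.903501,  N(d₂) = 0.649627,  e^(−rT) = 0.927590
E₀ = V₀·N(d₁) − D·e^(−rT)·N(d₂)
   = 524.8408·0.903501 − 261.0775·0.927590·0.649627 = 316.872154
B₀ = V₀ − E₀ = 524.8408 − 316.872154 = 207.968646
e^(−λT) = (B₀·e^(rT)/D − 0.5)/(1 − 0.5) = (207.9686·1.078062/261.0775 − 0.5)/0.5 = 0.71752137
λ = −ln(0.71752137)/6.2120 = 0.053437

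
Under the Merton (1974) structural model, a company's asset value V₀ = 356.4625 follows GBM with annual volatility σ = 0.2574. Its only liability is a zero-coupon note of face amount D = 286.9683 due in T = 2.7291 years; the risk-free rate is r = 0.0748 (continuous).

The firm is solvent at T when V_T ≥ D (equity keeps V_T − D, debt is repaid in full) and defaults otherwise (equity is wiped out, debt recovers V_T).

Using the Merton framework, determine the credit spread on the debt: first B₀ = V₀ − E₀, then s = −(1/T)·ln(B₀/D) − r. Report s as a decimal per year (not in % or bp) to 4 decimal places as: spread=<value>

Work the structural quantities from V₀ = 356.4625 against face 286.9683:
d₁ = [ln(V₀/D) + (r + σ²/2)T] / (σ√T)
   = [ln(356.4625/286.9683) + (0.0748 + 0.5·0.2574²)·2.7291] / (0.2574·√2.7291)
   = [0.216857 + 0.294545] / 0.425224 = 1.202663
d₂ = d₁ − σ√T = 1.202663 − 0.425224 = 0.777439
N(d₁) = 0.885447,  N(d₂) = 0.781550,  e^(−rT) = 0.815351
E₀ = V₀·N(d₁) − D·e^(−rT)·N(d₂)
   = 356.4625·0.885447 − 286.9683·0.815351·0.781550 = 132.761562
B₀ = V₀ − E₀ = 356.4625 − 132.761562 = 223.700938
spread = −(1/T)·ln(B₀/D) − r = −(1/2.7291)·ln(223.700938/286.9683) − 0.0748 = 0.01646148

spread=0.0165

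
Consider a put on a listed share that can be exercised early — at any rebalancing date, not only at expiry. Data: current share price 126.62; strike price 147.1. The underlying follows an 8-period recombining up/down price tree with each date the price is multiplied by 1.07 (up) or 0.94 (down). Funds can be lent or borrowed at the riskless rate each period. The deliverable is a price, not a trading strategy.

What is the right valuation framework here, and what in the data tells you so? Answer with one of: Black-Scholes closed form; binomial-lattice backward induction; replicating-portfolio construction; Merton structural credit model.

framework: binomial-lattice backward induction

Key observation: with exercise allowed before expiry on a discrete up/down model (8 steps from spot 126.62), the strike-147.1 put's value must be rolled back through the tree testing early exercise at each node.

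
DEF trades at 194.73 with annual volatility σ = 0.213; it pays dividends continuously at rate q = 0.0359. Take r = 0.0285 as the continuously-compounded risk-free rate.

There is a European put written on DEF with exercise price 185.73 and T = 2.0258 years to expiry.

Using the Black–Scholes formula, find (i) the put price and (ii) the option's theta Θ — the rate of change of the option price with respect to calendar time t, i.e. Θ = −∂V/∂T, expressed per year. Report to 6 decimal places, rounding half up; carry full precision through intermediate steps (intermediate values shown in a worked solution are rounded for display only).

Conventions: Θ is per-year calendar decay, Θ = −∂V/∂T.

σ√T = 0.213·√2.0258 = 0.303164
d₁ = (ln(S/K) + (r−q+σ²/2)T) / (σ√T) = (ln(194.73/185.73) + (0.0285−0.0359+0.213²/2)·2.0258) / 0.303164 = (0.047320 + 0.030963) / 0.303164 = 0.258221
d₂ = d₁ − σ√T = 0.258221 − 0.303164 = -0.044943
e^{−rT} = 0.943900
e^{−qT} = 0.929855
N(−d₁) = 0.398118,  N(−d₂) = 0.517924
Put price V = K·e^{−rT}·N(−d₂) − S·e^{−qT}·N(−d₁) = 90.797474 − 72.087561 = 18.709913
φ(d₁) = (1/√(2π))·e^{−d₁²/2} = 0.385861
Θ = −S·e^{−qT}·φ(d₁)·σ/(2√T) − q·S·e^{−qT}·N(−d₁) + r·K·e^{−rT}·N(−d₂) = −5.227941 − 2.587943 + 2.587728 = -5.228157

price = 18.709913
Θ = -5.228157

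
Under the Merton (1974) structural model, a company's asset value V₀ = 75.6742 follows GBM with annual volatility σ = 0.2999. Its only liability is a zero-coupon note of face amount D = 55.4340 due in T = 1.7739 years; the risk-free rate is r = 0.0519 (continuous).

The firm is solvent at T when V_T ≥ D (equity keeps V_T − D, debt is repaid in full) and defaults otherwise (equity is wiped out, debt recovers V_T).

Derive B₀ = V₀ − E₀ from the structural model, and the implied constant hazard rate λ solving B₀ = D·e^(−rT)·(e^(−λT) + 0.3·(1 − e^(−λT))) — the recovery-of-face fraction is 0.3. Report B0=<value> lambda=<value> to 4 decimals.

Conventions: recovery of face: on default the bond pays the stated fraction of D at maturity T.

B0=48.5632 lambda=0.0327

Apply the equity-as-call identities (strike 55.4340, horizon 1.7739 years):
d₁ = [ln(V₀/D) + (r + σ²/2)T] / (σ√T)
   = [ln(75.6742/55.4340) + (0.0519 + 0.5·0.2999²)·1.7739] / (0.2999·√1.7739)
   = [0.311244 + 0.171838] / 0.399430 = 1.209427
d₂ = d₁ − σ√T = 1.209427 − 0.399430 = 0.809997
N(d₁) = 0.886751,  N(d₂) = 0.791029,  e^(−rT) = 0.912045
E₀ = V₀·N(d₁) − D·e^(−rT)·N(d₂)
   = 75.6742·0.886751 − 55.4340·0.912045·0.791029 = 27.111038
B₀ = V₀ − E₀ = 75.6742 − 27.111038 = 48.563162
e^(−λT) = (B₀·e^(rT)/D − 0.3)/(1 − 0.3) = (48.5632·1.096437/55.4340 − 0.3)/0.7 = 0.94362580
λ = −ln(0.94362580)/1.7739 = 0.032711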